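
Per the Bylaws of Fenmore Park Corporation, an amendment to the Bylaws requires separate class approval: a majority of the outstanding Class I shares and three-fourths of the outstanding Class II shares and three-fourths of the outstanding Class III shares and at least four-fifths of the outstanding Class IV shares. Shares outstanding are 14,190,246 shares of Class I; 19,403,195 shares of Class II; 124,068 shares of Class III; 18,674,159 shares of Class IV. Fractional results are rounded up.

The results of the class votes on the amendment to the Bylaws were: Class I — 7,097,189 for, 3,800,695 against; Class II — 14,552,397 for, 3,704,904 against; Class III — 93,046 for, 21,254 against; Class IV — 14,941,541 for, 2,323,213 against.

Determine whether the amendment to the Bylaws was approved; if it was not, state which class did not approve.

Class I: a majority of 14190246 is 7095124; 7,095,124 required, 7,097,189 in favor — approved.
Class II: 3/4 of 19403195 = 14552396.25, rounded up to 14552397; 14,552,397 required, 14,552,397 in favor — approved.
Class III: 3/4 of 124068 = 93051; 93,051 required, 93,046 in favor — not approved.
Class IV: 4/5 of 18674159 = 14939327.20, rounded up to 14939328; 14,939,328 required, 14,941,541 in favor — approved.

Not approved — the Class III shares did not give the required vote.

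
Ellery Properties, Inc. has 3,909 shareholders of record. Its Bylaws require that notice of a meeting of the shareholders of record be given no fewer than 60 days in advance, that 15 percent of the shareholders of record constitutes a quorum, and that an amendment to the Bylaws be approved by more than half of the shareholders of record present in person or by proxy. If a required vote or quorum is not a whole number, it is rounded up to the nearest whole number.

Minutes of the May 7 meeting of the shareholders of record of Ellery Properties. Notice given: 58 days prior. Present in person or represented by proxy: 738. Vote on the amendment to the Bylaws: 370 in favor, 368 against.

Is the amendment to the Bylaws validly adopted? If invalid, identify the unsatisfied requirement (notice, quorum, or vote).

Invalid — notice requirement not satisfied.

Notice: 58 days given; 60 required. Not satisfied.
Quorum: 15% of 3,909 = 586.35, rounded up to 587; 738 present. Satisfied.
Vote: requires a majority of those present (738); a majority of 738 is 370, so 370 needed; 370 in favor. Satisfied.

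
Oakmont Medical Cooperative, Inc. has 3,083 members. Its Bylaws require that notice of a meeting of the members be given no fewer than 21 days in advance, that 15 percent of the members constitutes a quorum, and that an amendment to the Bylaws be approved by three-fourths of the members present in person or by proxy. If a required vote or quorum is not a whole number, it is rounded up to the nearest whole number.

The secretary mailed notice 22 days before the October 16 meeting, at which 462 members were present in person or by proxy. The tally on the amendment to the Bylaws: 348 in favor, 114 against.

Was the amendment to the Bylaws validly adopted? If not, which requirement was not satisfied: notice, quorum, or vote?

Notice: 22 days given; 21 required. Satisfied.
Quorum: 15% of 3,083 = 462.45, rounded up to 463; 462 present. Not satisfied.
Vote: requires three-fourths of those present (462); 3/4 of 462 = 346.50, rounded up to 347, so 347 needed; 348 in favor. Satisfied.

Invalid — quorum requirement not satisfied.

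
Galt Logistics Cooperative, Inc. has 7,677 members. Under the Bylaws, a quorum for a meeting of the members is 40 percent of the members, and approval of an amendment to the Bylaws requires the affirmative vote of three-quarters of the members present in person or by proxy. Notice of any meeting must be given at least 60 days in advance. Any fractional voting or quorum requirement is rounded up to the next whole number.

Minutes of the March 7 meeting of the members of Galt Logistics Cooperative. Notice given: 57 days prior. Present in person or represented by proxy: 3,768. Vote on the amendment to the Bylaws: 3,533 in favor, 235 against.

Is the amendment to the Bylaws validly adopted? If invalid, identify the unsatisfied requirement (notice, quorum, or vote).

Notice: 57 days given; 60 required. Not satisfied.
Quorum: 40% of 7,677 = 3,070.80, rounded up to 3,071; 3,768 present. Satisfied.
Vote: requires three-fourths of those present (3,768); 3/4 of 3768 = 2826, so 2,826 needed; 3,533 in favor. Satisfied.

Invalid — notice requirement not satisfied.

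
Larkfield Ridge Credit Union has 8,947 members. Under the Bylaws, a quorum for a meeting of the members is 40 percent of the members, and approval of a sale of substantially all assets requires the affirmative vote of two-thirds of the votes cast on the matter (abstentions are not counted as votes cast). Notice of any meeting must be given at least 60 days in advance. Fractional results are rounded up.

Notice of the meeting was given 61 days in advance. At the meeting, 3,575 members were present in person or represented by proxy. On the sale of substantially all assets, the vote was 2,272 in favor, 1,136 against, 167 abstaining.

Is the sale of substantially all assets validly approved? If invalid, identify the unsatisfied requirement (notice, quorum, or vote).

Notice: 61 days given; 60 required. Satisfied.
Quorum: 40% of 8,947 = 3,578.80, rounded up to 3,579; 3,575 present. Not satisfied.
Vote: requires two-thirds of the votes cast (3,575 − 167 abstaining = 3,408); 2/3 of 3408 = 2272, so 2,272 needed; 2,272 in favor. Satisfied.

Invalid — quorum requirement not satisfied.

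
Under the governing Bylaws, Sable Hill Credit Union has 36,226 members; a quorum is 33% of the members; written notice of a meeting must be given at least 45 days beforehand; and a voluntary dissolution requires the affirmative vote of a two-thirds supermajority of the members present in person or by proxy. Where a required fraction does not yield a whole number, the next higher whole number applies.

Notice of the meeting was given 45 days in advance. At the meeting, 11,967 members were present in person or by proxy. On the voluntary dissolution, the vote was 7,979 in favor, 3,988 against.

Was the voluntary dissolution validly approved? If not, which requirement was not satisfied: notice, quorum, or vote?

Valid — all requirements satisfied.

Notice: 45 days given; 45 required. Satisfied.
Quorum: 33% of 36,226 = 11,954.58, rounded up to 11,955; 11,967 present. Satisfied.
Vote: requires two-thirds of those present (11,967); 2/3 of 11967 = 7978, so 7,978 needed; 7,979 in favor. Satisfied.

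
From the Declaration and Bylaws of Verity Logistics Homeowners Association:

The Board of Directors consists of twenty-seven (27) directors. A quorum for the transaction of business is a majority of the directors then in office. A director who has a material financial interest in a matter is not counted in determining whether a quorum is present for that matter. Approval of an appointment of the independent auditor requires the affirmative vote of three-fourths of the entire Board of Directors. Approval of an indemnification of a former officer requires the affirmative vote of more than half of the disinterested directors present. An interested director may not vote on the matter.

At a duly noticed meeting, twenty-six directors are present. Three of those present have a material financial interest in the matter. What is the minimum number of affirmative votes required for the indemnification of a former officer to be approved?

The indemnification of a former officer requires a majority of the disinterested directors present (26 − 3 = 23).
A majority of 23 is 12.

12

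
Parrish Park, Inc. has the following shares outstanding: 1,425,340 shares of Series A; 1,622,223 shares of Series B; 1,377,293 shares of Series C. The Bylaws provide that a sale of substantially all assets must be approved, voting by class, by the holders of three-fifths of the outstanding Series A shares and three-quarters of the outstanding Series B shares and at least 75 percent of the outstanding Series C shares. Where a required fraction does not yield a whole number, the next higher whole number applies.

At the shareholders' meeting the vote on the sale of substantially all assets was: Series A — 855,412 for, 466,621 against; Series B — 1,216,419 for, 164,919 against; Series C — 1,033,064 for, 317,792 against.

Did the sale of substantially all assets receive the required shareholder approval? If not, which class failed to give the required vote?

Series A: 3/5 of 1425340 = 855204; 855,204 required, 855,412 in favor — approved.
Series B: 3/4 of 1622223 = 1216667.25, rounded up to 1216668; 1,216,668 required, 1,216,419 in favor — not approved.
Series C: 3/4 of 1377293 = 1032969.75, rounded up to 1032970; 1,032,970 required, 1,033,064 in favor — approved.

Not approved — the Series B shares did not give the required vote.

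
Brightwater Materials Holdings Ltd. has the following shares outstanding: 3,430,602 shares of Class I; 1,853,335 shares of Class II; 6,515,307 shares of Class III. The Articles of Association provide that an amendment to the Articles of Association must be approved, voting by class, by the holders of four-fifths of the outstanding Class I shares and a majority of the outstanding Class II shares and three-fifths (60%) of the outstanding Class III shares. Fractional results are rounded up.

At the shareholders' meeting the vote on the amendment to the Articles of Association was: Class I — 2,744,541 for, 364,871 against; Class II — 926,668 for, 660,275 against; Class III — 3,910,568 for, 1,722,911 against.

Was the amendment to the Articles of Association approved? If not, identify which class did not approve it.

Class I: 4/5 of 3430602 = 2744481.60, rounded up to 2744482; 2,744,482 required, 2,744,541 in favor — approved.
Class II: a majority of 1853335 is 926668; 926,668 required, 926,668 in favor — approved.
Class III: 3/5 of 6515307 = 3909184.20, rounded up to 3909185; 3,909,185 required, 3,910,568 in favor — approved.

Approved — every class gave the required vote.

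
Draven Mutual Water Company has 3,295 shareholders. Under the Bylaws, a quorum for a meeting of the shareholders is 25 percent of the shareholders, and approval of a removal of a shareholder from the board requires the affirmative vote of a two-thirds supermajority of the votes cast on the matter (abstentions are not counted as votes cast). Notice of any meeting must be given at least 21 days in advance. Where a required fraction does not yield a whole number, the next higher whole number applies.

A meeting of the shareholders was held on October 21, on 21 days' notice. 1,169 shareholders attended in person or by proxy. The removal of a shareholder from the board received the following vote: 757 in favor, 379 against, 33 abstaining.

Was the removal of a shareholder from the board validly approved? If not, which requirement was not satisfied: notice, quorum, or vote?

Notice: 21 days given; 21 required. Satisfied.
Quorum: 25% of 3,295 = 823.75, rounded up to 824; 1,169 present. Satisfied.
Vote: requires two-thirds of the votes cast (1,169 − 33 abstaining = 1,136); 2/3 of 1136 = 757.33, rounded up to 758, so 758 needed; 757 in favor. Not satisfied.

Invalid — vote requirement not satisfied.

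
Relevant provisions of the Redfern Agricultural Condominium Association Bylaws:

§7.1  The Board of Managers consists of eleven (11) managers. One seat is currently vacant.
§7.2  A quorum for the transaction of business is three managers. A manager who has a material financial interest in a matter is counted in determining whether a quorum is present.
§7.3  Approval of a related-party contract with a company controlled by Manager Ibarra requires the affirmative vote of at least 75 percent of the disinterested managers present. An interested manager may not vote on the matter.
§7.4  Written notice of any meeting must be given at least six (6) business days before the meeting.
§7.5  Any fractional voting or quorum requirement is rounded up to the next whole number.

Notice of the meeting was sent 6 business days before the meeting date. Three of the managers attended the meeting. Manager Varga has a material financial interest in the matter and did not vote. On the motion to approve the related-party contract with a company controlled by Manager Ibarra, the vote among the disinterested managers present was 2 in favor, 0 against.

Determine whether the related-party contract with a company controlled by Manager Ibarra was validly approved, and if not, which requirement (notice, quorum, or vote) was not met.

Valid — all requirements satisfied.

Notice: 6 business days given; 6 required (6 ≥ 6). Satisfied.
Quorum: 3 present (interested managers count toward quorum); quorum is 3. Satisfied.
Vote: the related-party contract with a company controlled by Manager Ibarra requires three-fourths of the disinterested managers present (3 − 1 = 2). 3/4 of 2 = 1.50, rounded up to 2, so 2 affirmative votes are needed; 2 voted in favor. Satisfied.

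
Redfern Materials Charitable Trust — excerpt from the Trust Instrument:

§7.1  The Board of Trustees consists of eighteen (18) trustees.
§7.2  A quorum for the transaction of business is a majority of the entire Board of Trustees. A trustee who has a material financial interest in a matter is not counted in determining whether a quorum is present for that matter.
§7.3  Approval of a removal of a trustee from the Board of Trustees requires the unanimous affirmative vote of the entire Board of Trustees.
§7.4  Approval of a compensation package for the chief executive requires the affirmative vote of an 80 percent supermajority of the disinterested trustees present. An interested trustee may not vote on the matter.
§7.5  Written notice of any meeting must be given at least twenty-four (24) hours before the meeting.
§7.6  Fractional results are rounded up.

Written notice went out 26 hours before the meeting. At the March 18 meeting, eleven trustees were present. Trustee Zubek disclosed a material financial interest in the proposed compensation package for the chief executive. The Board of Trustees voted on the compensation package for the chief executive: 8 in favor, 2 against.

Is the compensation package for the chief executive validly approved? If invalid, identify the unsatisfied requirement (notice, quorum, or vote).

Notice: 26 hours given; 24 required (26 ≥ 24). Satisfied.
Quorum: 11 present, but the 1 interested trustee does not count, leaving 10. Quorum is 10. Satisfied.
Vote: the compensation package for the chief executive requires four-fifths of the disinterested trustees present (11 − 1 = 10). 4/5 of 10 = 8, so 8 affirmative votes are needed; 8 voted in favor. Satisfied.

Valid — all requirements satisfied.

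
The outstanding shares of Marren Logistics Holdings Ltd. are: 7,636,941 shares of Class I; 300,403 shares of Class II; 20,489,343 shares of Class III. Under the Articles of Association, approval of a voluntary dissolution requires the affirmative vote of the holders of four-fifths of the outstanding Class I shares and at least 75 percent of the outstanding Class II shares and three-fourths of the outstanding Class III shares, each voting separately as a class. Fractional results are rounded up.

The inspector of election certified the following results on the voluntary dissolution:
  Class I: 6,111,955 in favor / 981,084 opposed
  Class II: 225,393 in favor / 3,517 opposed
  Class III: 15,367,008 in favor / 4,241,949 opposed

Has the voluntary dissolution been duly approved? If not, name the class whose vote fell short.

Approved — every class gave the required vote.

Class I: 4/5 of 7636941 = 6109552.80, rounded up to 6109553; 6,109,553 required, 6,111,955 in favor — approved.
Class II: 3/4 of 300403 = 225302.25, rounded up to 225303; 225,303 required, 225,393 in favor — approved.
Class III: 3/4 of 20489343 = 15367007.25, rounded up to 15367008; 15,367,008 required, 15,367,008 in favor — approved.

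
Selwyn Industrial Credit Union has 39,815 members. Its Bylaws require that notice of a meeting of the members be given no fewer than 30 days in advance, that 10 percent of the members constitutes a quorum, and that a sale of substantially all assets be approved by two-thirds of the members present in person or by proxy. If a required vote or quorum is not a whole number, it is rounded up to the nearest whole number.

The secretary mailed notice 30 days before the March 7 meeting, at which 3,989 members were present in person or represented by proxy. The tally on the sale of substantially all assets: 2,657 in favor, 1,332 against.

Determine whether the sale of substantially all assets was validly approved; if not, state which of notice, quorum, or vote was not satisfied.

Invalid — vote requirement not satisfied.

Notice: 30 days given; 30 required. Satisfied.
Quorum: 10% of 39,815 = 3,981.50, rounded up to 3,982; 3,989 present. Satisfied.
Vote: requires two-thirds of those present (3,989); 2/3 of 3989 = 2659.33, rounded up to 2660, so 2,660 needed; 2,657 in favor. Not satisfied.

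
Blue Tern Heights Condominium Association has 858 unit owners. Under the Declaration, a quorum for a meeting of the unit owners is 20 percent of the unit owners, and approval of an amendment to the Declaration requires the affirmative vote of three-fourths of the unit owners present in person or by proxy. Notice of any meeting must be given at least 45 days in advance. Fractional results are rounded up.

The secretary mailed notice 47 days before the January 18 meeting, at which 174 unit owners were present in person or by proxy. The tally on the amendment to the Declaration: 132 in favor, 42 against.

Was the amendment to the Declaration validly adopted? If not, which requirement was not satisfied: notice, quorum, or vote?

Notice: 47 days given; 45 required. Satisfied.
Quorum: 20% of 858 = 171.60, rounded up to 172; 174 present. Satisfied.
Vote: requires three-fourths of those present (174); 3/4 of 174 = 130.50, rounded up to 131, so 131 needed; 132 in favor. Satisfied.

Valid — all requirements satisfied.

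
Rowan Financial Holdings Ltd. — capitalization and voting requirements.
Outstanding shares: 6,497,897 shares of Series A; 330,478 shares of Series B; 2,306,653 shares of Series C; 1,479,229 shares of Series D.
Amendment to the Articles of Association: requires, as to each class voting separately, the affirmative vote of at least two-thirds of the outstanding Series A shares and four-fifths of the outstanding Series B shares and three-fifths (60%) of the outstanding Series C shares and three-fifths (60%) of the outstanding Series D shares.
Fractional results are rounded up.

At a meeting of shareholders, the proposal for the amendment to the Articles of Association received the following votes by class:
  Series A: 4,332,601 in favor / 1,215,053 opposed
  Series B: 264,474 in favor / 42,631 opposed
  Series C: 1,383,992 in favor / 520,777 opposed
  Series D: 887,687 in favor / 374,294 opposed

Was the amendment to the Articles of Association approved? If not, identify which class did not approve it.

Approved — every class gave the required vote.

Series A: 2/3 of 6497897 = 4331931.33, rounded up to 4331932; 4,331,932 required, 4,332,601 in favor — approved.
Series B: 4/5 of 330478 = 264382.40, rounded up to 264383; 264,383 required, 264,474 in favor — approved.
Series C: 3/5 of 2306653 = 1383991.80, rounded up to 1383992; 1,383,992 required, 1,383,992 in favor — approved.
Series D: 3/5 of 1479229 = 887537.40, rounded up to 887538; 887,538 required, 887,687 in favor — approved.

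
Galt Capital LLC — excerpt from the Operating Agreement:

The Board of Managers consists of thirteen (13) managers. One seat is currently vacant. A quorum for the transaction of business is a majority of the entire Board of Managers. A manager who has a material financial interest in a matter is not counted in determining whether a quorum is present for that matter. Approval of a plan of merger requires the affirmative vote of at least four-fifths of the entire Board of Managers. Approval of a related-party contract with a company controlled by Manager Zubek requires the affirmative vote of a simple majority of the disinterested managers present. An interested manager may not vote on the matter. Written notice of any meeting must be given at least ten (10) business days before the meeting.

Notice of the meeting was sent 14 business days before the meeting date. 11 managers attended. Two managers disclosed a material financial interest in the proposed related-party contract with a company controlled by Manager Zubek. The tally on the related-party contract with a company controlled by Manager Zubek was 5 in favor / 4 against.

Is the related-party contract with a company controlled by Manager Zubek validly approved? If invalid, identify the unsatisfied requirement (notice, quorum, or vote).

Valid — all requirements satisfied.

Notice: 14 business days given; 10 required (14 ≥ 10). Satisfied.
Quorum: 11 present, but the 2 interested managers do not count, leaving 9. Quorum is 7. Satisfied.
Vote: the related-party contract with a company controlled by Manager Zubek requires a majority of the disinterested managers present (11 − 2 = 9). A majority of 9 is 5, so 5 affirmative votes are needed; 5 voted in favor. Satisfied.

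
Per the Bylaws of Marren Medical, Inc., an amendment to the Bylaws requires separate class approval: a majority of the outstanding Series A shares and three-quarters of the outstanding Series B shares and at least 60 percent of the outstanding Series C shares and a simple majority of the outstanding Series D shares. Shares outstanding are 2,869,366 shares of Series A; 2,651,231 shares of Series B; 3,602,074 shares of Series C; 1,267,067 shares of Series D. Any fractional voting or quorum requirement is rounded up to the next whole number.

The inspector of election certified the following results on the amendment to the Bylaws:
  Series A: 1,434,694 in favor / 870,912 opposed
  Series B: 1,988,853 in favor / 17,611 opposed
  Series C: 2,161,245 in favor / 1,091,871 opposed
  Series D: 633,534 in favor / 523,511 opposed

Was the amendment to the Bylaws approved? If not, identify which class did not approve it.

Series A: a majority of 2869366 is 1434684; 1,434,684 required, 1,434,694 in favor — approved.
Series B: 3/4 of 2651231 = 1988423.25, rounded up to 1988424; 1,988,424 required, 1,988,853 in favor — approved.
Series C: 3/5 of 3602074 = 2161244.40, rounded up to 2161245; 2,161,245 required, 2,161,245 in favor — approved.
Series D: a majority of 1267067 is 633534; 633,534 required, 633,534 in favor — approved.

Approved — every class gave the required vote.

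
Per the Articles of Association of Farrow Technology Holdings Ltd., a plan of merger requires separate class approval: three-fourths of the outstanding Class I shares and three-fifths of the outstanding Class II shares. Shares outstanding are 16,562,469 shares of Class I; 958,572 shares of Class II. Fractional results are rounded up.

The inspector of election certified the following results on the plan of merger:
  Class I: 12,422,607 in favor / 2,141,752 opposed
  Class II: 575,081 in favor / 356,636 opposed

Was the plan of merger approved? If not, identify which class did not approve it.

Class I: 3/4 of 16562469 = 12421851.75, rounded up to 12421852; 12,421,852 required, 12,422,607 in favor — approved.
Class II: 3/5 of 958572 = 575143.20, rounded up to 575144; 575,144 required, 575,081 in favor — not approved.

Not approved — the Class II shares did not give the required vote.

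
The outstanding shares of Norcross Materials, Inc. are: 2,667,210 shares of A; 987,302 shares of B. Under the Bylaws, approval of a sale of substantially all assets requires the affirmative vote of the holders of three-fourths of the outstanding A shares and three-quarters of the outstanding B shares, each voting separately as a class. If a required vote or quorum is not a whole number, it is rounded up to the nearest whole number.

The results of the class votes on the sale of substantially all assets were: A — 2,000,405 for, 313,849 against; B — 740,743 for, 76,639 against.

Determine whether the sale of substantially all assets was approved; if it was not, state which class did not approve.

A: 3/4 of 2667210 = 2000407.50, rounded up to 2000408; 2,000,408 required, 2,000,405 in favor — not approved.
B: 3/4 of 987302 = 740476.50, rounded up to 740477; 740,477 required, 740,743 in favor — approved.

Not approved — the A shares did not give the required vote.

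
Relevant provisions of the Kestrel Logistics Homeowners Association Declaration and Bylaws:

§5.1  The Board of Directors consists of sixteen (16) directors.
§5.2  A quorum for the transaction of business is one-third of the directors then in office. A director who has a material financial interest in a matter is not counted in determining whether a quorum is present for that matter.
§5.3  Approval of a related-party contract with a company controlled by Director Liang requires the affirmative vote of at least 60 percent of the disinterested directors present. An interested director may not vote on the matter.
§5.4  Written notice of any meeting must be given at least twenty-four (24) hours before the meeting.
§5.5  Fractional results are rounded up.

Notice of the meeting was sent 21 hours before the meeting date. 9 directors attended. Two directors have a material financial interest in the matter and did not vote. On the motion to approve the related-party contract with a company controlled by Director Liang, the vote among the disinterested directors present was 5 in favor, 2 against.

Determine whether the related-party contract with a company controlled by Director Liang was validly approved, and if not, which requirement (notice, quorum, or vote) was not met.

Notice: 21 hours given; 24 required (21 < 24). Not satisfied.
Quorum: 9 present, but the 2 interested directors do not count, leaving 7. Quorum is 6. Satisfied.
Vote: the related-party contract with a company controlled by Director Liang requires three-fifths of the disinterested directors present (9 − 2 = 7). 3/5 of 7 = 4.20, rounded up to 5, so 5 affirmative votes are needed; 5 voted in favor. Satisfied.

Invalid — notice requirement not satisfied.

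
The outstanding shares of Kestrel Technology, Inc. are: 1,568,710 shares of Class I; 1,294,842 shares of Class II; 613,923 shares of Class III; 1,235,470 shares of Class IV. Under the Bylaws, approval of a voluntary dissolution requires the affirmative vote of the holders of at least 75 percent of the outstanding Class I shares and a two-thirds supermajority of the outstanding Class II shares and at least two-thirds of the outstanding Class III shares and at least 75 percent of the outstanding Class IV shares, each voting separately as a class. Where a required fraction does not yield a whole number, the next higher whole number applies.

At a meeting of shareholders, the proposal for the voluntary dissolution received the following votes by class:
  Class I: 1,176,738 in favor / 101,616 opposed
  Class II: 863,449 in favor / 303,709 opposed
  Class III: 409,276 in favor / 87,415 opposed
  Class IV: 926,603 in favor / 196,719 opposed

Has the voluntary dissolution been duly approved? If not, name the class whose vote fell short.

Class I: 3/4 of 1568710 = 1176532.50, rounded up to 1176533; 1,176,533 required, 1,176,738 in favor — approved.
Class II: 2/3 of 1294842 = 863228; 863,228 required, 863,449 in favor — approved.
Class III: 2/3 of 613923 = 409282; 409,282 required, 409,276 in favor — not approved.
Class IV: 3/4 of 1235470 = 926602.50, rounded up to 926603; 926,603 required, 926,603 in favor — approved.

Not approved — the Class III shares did not give the required vote.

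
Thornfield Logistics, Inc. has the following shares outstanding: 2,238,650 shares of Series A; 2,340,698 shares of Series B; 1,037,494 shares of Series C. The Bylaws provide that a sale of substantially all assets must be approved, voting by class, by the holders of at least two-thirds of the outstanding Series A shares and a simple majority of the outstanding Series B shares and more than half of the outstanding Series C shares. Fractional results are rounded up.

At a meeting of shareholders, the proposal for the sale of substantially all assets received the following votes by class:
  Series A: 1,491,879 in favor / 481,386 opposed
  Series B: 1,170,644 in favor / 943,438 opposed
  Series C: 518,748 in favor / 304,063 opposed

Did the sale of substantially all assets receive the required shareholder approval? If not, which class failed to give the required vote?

Series A: 2/3 of 2238650 = 1492433.33, rounded up to 1492434; 1,492,434 required, 1,491,879 in favor — not approved.
Series B: a majority of 2340698 is 1170350; 1,170,350 required, 1,170,644 in favor — approved.
Series C: a majority of 1037494 is 518748; 518,748 required, 518,748 in favor — approved.

Not approved — the Series A shares did not give the required vote.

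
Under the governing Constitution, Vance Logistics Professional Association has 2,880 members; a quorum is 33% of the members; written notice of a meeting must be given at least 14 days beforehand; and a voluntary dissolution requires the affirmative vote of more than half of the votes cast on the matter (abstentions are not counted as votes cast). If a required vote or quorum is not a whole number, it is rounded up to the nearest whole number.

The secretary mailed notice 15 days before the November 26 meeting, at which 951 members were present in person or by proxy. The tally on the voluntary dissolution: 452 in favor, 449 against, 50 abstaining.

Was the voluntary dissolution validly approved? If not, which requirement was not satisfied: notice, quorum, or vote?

Valid — all requirements satisfied.

Notice: 15 days given; 14 required. Satisfied.
Quorum: 33% of 2,880 = 950.40, rounded up to 951; 951 present. Satisfied.
Vote: requires a majority of the votes cast (951 − 50 abstaining = 901); a majority of 901 is 451, so 451 needed; 452 in favor. Satisfied.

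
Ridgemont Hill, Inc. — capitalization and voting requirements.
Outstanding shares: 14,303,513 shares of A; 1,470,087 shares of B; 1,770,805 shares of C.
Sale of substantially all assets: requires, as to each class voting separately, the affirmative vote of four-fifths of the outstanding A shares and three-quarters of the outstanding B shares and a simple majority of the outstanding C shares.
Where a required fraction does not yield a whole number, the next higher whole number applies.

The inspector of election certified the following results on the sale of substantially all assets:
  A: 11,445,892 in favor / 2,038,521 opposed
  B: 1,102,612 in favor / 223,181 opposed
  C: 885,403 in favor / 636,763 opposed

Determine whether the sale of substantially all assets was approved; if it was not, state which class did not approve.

Approved — every class gave the required vote.

A: 4/5 of 14303513 = 11442810.40, rounded up to 11442811; 11,442,811 required, 11,445,892 in favor — approved.
B: 3/4 of 1470087 = 1102565.25, rounded up to 1102566; 1,102,566 required, 1,102,612 in favor — approved.
C: a majority of 1770805 is 885403; 885,403 required, 885,403 in favor — approved.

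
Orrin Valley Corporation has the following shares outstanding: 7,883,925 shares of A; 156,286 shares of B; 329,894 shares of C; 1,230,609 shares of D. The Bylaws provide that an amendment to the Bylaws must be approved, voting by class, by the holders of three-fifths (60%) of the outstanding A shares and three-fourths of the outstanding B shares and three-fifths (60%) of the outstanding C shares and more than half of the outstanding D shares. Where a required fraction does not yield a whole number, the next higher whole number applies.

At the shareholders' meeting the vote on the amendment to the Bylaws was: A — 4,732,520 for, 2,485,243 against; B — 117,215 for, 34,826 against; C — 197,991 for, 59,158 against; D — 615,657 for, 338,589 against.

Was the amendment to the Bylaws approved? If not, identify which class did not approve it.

A: 3/5 of 7883925 = 4730355; 4,730,355 required, 4,732,520 in favor — approved.
B: 3/4 of 156286 = 117214.50, rounded up to 117215; 117,215 required, 117,215 in favor — approved.
C: 3/5 of 329894 = 197936.40, rounded up to 197937; 197,937 required, 197,991 in favor — approved.
D: a majority of 1230609 is 615305; 615,305 required, 615,657 in favor — approved.

Approved — every class gave the required vote.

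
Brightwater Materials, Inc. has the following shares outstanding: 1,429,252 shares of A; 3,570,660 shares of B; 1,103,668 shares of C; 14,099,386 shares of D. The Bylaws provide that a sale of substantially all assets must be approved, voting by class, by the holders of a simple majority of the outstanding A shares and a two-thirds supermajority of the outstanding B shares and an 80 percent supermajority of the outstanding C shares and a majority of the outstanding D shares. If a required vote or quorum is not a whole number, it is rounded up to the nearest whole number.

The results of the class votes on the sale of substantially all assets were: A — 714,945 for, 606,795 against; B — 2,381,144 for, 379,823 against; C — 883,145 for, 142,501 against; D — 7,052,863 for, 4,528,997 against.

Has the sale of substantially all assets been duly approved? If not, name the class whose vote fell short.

Approved — every class gave the required vote.

A: a majority of 1429252 is 714627; 714,627 required, 714,945 in favor — approved.
B: 2/3 of 3570660 = 2380440; 2,380,440 required, 2,381,144 in favor — approved.
C: 4/5 of 1103668 = 882934.40, rounded up to 882935; 882,935 required, 883,145 in favor — approved.
D: a majority of 14099386 is 7049694; 7,049,694 required, 7,052,863 in favor — approved.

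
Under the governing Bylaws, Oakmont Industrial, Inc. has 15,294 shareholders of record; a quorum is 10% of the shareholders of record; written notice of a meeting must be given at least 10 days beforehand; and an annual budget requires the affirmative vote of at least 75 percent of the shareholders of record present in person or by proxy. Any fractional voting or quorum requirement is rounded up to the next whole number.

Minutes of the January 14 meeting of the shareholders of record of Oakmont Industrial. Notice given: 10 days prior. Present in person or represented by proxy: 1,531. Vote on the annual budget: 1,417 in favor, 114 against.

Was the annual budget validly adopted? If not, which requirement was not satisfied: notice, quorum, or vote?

Valid — all requirements satisfied.

Notice: 10 days given; 10 required. Satisfied.
Quorum: 10% of 15,294 = 1,529.40, rounded up to 1,530; 1,531 present. Satisfied.
Vote: requires three-fourths of those present (1,531); 3/4 of 1531 = 1148.25, rounded up to 1149, so 1,149 needed; 1,417 in favor. Satisfied.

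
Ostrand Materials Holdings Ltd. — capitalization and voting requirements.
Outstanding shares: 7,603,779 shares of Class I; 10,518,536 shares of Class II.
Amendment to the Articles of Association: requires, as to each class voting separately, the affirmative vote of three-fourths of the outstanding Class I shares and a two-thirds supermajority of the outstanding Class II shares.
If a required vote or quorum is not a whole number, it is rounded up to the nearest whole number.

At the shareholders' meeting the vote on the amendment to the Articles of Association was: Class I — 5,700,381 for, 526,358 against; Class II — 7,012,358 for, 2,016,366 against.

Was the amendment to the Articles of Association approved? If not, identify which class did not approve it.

Not approved — the Class I shares did not give the required vote.

Class I: 3/4 of 7603779 = 5702834.25, rounded up to 5702835; 5,702,835 required, 5,700,381 in favor — not approved.
Class II: 2/3 of 10518536 = 7012357.33, rounded up to 7012358; 7,012,358 required, 7,012,358 in favor — approved.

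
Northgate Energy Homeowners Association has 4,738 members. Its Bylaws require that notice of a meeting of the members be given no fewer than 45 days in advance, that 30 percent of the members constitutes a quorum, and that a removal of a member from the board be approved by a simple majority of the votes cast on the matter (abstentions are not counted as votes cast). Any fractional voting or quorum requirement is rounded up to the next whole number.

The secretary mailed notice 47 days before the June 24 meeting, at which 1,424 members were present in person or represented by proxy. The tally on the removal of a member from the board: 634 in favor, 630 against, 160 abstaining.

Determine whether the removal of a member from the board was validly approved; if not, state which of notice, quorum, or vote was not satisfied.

Notice: 47 days given; 45 required. Satisfied.
Quorum: 30% of 4,738 = 1,421.40, rounded up to 1,422; 1,424 present. Satisfied.
Vote: requires a majority of the votes cast (1,424 − 160 abstaining = 1,264); a majority of 1264 is 633, so 633 needed; 634 in favor. Satisfied.

Valid — all requirements satisfied.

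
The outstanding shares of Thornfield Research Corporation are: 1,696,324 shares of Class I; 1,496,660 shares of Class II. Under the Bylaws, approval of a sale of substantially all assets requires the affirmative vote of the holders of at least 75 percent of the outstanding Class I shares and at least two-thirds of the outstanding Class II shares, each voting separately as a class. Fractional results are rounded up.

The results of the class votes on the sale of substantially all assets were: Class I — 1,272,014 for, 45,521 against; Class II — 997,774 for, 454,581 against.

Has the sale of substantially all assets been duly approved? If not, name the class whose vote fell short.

Not approved — the Class I shares did not give the required vote.

Class I: 3/4 of 1696324 = 1272243; 1,272,243 required, 1,272,014 in favor — not approved.
Class II: 2/3 of 1496660 = 997773.33, rounded up to 997774; 997,774 required, 997,774 in favor — approved.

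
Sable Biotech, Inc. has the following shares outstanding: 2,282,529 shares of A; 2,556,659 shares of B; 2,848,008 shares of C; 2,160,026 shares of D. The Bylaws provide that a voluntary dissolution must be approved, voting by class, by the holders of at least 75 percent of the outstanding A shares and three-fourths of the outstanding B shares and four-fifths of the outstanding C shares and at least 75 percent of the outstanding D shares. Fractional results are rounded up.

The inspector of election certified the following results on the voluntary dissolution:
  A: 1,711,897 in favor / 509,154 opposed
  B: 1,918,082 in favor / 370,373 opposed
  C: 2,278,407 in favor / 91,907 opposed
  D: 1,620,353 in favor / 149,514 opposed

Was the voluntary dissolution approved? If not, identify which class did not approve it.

A: 3/4 of 2282529 = 1711896.75, rounded up to 1711897; 1,711,897 required, 1,711,897 in favor — approved.
B: 3/4 of 2556659 = 1917494.25, rounded up to 1917495; 1,917,495 required, 1,918,082 in favor — approved.
C: 4/5 of 2848008 = 2278406.40, rounded up to 2278407; 2,278,407 required, 2,278,407 in favor — approved.
D: 3/4 of 2160026 = 1620019.50, rounded up to 1620020; 1,620,020 required, 1,620,353 in favor — approved.

Approved — every class gave the required vote.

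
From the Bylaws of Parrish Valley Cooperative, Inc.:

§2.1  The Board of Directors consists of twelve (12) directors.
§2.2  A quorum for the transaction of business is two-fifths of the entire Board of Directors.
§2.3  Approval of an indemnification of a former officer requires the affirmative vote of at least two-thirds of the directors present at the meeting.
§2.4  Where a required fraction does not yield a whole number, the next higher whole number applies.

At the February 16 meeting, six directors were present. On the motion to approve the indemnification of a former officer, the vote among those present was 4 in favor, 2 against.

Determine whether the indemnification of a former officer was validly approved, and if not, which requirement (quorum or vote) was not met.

Valid — all requirements satisfied.

Quorum: 6 present; quorum is 5. Satisfied.
Vote: the indemnification of a former officer requires two-thirds of the directors present (6). 2/3 of 6 = 4, so 4 affirmative votes are needed; 4 voted in favor. Satisfied.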